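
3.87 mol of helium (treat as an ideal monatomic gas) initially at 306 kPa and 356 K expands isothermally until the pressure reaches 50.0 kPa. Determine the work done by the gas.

V₁ = nRT₁/P₁ = 3.87×8.314×356/306 = 37.4 L.
Isothermal: T stays 356 K; PV = const ⇒ V₂ = 229 L, P₂ = 50.0 kPa.
W = nRT ln(V₂/V₁) = 3.87×8.314×356×ln(6.12) = 20800 J.

20800 J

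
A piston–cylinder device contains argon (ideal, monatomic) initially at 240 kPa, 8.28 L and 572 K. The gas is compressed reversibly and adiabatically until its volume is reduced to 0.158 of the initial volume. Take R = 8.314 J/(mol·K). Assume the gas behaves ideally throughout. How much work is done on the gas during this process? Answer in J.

7220 J

n = P₁V₁/(RT₁) = 240×8.28/(8.314×572) = 0.418 mol.
Adiabatic: TV^(γ−1) = const ⇒ T₂ = 572×(6.33)^0.667 = 1960 K; PV^γ = const ⇒ P₂ = 5200 kPa.
ΔU = nCvΔT = 0.418×12.5×(1960−572) = 7220 J.
Q = 0 for an adiabatic process, so W = −ΔU = -7220 J.
Work done on the gas = −W_by = 7220 J.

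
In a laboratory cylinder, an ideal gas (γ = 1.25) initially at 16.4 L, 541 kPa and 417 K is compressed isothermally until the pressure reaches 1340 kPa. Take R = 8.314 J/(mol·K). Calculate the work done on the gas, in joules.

8050 J

n = P₁V₁/(RT₁) = 541×16.4/(8.314×417) = 2.56 mol.
Isothermal: T stays 417 K; PV = const ⇒ V₂ = 6.62 L, P₂ = 1340 kPa.
W = nRT ln(V₂/V₁) = 2.56×8.314×417×ln(0.404) = -8050 J.
Work done on the gas = −W_by = 8050 J.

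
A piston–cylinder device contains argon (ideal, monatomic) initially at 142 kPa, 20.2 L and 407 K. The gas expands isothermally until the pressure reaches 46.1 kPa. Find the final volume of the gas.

Isothermal: T stays 407 K; PV = const ⇒ V₂ = 62.2 L, P₂ = 46.1 kPa.

62.2 L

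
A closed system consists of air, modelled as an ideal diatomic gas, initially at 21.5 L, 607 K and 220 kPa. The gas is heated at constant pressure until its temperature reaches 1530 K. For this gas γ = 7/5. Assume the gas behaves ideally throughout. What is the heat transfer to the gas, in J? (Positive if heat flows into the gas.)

25200 J

n = P₁V₁/(RT₁) = 220×21.5/(8.314×607) = 0.937 mol.
Isobaric: P stays 220 kPa; V/T = const ⇒ T₂ = 1530 K, V₂ = 54.2 L.
W = PΔV = 220×(54.2−21.5) kPa·L = 7190 J.
ΔU = nCvΔT = 0.937×20.8×(1530−607) = 18000 J.
Q = ΔU + W = nCpΔT = 25200 J.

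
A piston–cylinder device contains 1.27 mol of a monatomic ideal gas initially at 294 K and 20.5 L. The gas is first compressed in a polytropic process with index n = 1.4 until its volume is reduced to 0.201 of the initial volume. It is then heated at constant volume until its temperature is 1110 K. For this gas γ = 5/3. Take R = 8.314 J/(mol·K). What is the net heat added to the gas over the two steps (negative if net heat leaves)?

P₁ = nRT₁/V₁ = 1.27×8.314×294/20.5 = 151 kPa.
Step 1 — Polytropic n=1.4: T₂ = T₁(V₁/V₂)^(n−1) = 294×(4.98)^0.40 = 559 K; P₂ = P₁(V₁/V₂)^n = 1430 kPa.
W = (P₁V₁−P₂V₂)/(n−1) = (151×20.5−1430×4.12)/0.40 = -6980 J.
ΔU = nCvΔT = 1.27×12.5×(559−294) = 4190 J.
Q = ΔU + W = -2790 J.
State after step 1: P = 1430 kPa, V = 4.12 L, T = 559 K.
Step 2 — Isochoric: V stays 4.12 L; P/T = const ⇒ T₂ = 1110 K, P₂ = 2840 kPa.
W = 0 (no volume change).
ΔU = nCvΔT = 1.27×12.5×(1110−559) = 8730 J.
Q = ΔU = 8730 J.
Net over both steps: W = -6980 J, Q = 5940 J, ΔU = 12900 J.

5940 J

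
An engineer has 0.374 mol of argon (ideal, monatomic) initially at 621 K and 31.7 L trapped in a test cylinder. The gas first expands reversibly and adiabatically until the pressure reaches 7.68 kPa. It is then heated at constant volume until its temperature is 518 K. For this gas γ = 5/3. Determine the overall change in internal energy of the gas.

P₁ = nRT₁/V₁ = 0.374×8.314×621/31.7 = 60.9 kPa.
Step 1 — Adiabatic: T₂/T₁ = (P₂/P₁)^((γ−1)/γ) ⇒ T₂ = 621×(0.126)^0.400 = 271 K; V₂ = 110 L.
ΔU = nCvΔT = 0.374×12.5×(271−621) = -1630 J.
Q = 0 for an adiabatic process, so W = −ΔU = 1630 J.
State after step 1: P = 7.68 kPa, V = 110 L, T = 271 K.
Step 2 — Isochoric: V stays 110 L; P/T = const ⇒ T₂ = 518 K, P₂ = 14.7 kPa.
W = 0 (no volume change).
ΔU = nCvΔT = 0.374×12.5×(518−271) = 1150 J.
Q = ΔU = 1150 J.
Net over both steps: W = 1630 J, Q = 1150 J, ΔU = -480 J.

-480 J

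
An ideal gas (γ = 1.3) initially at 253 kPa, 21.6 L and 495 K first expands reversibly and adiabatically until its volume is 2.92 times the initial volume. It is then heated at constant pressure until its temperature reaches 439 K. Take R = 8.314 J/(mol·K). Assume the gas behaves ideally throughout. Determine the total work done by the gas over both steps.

5890 J

n = P₁V₁/(RT₁) = 253×21.6/(8.314×495) = 1.33 mol.
Step 1 — Adiabatic: TV^(γ−1) = const ⇒ T₂ = 495×(0.342)^0.300 = 359 K; PV^γ = const ⇒ P₂ = 62.8 kPa.
ΔU = nCvΔT = 1.33×27.7×(359−495) = -5010 J.
Q = 0 for an adiabatic process, so W = −ΔU = 5010 J.
State after step 1: P = 62.8 kPa, V = 63.1 L, T = 359 K.
Step 2 — Isobaric: P stays 62.8 kPa; V/T = const ⇒ T₂ = 439 K, V₂ = 77.1 L.
W = PΔV = 62.8×(77.1−63.1) kPa·L = 884 J.
ΔU = nCvΔT = 1.33×27.7×(439−359) = 2950 J.
Q = ΔU + W = nCpΔT = 3830 J.
Net over both steps: W = 5890 J, Q = 3830 J, ΔU = -2060 J.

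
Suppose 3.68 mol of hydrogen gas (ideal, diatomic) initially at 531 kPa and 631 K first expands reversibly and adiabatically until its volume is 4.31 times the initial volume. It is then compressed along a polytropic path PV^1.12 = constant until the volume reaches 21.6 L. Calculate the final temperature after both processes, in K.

V₁ = nRT₁/P₁ = 3.68×8.314×631/531 = 36.4 L.
Step 1 — Adiabatic: TV^(γ−1) = const ⇒ T₂ = 631×(0.232)^0.400 = 352 K; PV^γ = const ⇒ P₂ = 68.7 kPa.
ΔU = nCvΔT = 3.68×20.8×(352−631) = -21400 J.
Q = 0 for an adiabatic process, so W = −ΔU = 21400 J.
State after step 1: P = 68.7 kPa, V = 157 L, T = 352 K.
Step 2 — Polytropic n=1.12: T₂ = T₁(V₁/V₂)^(n−1) = 352×(7.25)^0.12 = 446 K; P₂ = P₁(V₁/V₂)^n = 632 kPa.
W = (P₁V₁−P₂V₂)/(n−1) = (68.7×157−632×21.6)/0.12 = -24100 J.
ΔU = nCvΔT = 3.68×20.8×(446−352) = 7220 J.
Q = ΔU + W = -16900 J.
Net over both steps: W = -2720 J, Q = -16900 J, ΔU = -14100 J.

446 K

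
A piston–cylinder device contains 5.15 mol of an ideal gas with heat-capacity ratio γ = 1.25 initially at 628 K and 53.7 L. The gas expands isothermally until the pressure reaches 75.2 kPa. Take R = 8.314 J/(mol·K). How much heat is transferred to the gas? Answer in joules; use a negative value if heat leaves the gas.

51000 J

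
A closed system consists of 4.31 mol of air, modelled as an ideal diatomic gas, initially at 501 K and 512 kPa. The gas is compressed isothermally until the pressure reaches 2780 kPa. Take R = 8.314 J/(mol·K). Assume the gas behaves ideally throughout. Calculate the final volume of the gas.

6.46 L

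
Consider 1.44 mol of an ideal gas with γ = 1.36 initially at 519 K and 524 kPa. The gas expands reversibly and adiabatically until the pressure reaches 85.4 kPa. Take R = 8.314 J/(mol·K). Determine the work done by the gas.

6580 J

V₁ = nRT₁/P₁ = 1.44×8.314×519/524 = 11.9 L.
Adiabatic: T₂/T₁ = (P₂/P₁)^((γ−1)/γ) ⇒ T₂ = 519×(0.163)^0.265 = 321 K; V₂ = 45.0 L.
ΔU = nCvΔT = 1.44×23.1×(321−519) = -6580 J.
Q = 0 for an adiabatic process, so W = −ΔU = 6580 J.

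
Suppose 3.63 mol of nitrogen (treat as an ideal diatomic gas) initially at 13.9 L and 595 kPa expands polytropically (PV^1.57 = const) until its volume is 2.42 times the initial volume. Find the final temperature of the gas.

166 K

T₁ = P₁V₁/(nR) = 595×13.9/(3.63×8.314) = 274 K.
Polytropic n=1.57: T₂ = T₁(V₁/V₂)^(n−1) = 274×(0.413)^0.57 = 166 K; P₂ = P₁(V₁/V₂)^n = 149 kPa.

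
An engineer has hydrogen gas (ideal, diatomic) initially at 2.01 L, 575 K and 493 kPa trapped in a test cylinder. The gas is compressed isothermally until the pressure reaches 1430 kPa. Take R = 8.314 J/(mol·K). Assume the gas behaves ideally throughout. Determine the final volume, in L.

Isothermal: T stays 575 K; PV = const ⇒ V₂ = 0.693 L, P₂ = 1430 kPa.

0.693 L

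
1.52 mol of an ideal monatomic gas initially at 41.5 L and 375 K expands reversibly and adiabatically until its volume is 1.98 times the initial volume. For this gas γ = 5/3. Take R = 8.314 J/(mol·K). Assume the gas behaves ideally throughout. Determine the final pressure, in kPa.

36.6 kPa

P₁ = nRT₁/V₁ = 1.52×8.314×375/41.5 = 114 kPa.
Adiabatic: TV^(γ−1) = const ⇒ T₂ = 375×(0.505)^0.667 = 238 K; PV^γ = const ⇒ P₂ = 36.6 kPa.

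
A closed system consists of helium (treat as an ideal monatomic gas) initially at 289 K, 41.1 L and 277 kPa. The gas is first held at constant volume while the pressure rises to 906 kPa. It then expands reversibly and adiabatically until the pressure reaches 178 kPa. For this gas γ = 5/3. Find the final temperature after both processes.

493 K

n = P₁V₁/(RT₁) = 277×41.1/(8.314×289) = 4.74 mol.
Step 1 — Isochoric: V stays 41.1 L; P/T = const ⇒ T₂ = 945 K, P₂ = 906 kPa.
W = 0 (no volume change).
ΔU = nCvΔT = 4.74×12.5×(945−289) = 38800 J.
Q = ΔU = 38800 J.
State after step 1: P = 906 kPa, V = 41.1 L, T = 945 K.
Step 2 — Adiabatic: T₂/T₁ = (P₂/P₁)^((γ−1)/γ) ⇒ T₂ = 945×(0.196)^0.400 = 493 K; V₂ = 109 L.
ΔU = nCvΔT = 4.74×12.5×(493−945) = -26700 J.
Q = 0 for an adiabatic process, so W = −ΔU = 26700 J.
Net over both steps: W = 26700 J, Q = 38800 J, ΔU = 12100 J.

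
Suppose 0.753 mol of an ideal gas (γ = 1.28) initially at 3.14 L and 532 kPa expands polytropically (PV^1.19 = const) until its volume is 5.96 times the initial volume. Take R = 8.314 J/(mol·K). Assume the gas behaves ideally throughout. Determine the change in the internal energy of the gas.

-1720 J

T₁ = P₁V₁/(nR) = 532×3.14/(0.753×8.314) = 267 K.
Polytropic n=1.19: T₂ = T₁(V₁/V₂)^(n−1) = 267×(0.168)^0.19 = 190 K; P₂ = P₁(V₁/V₂)^n = 63.6 kPa.
For an ideal gas ΔU = nCvΔT with Cv = R/(γ−1) = 29.7 J/(mol·K).
ΔU = 0.753×29.7×(190−267) = -1720 J.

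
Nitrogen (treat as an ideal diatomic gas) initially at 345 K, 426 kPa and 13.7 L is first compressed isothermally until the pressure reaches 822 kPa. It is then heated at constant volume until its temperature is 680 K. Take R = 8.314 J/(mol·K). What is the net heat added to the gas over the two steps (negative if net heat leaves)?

10300 J

n = P₁V₁/(RT₁) = 426×13.7/(8.314×345) = 2.03 mol.
Step 1 — Isothermal: T stays 345 K; PV = const ⇒ V₂ = 7.10 L, P₂ = 822 kPa.
ΔU = 0 (ideal gas, T constant).
W = nRT ln(V₂/V₁) = 2.03×8.314×345×ln(0.518) = -3840 J.
Q = ΔU + W = -3840 J.
State after step 1: P = 822 kPa, V = 7.10 L, T = 345 K.
Step 2 — Isochoric: V stays 7.10 L; P/T = const ⇒ T₂ = 680 K, P₂ = 1620 kPa.
W = 0 (no volume change).
ΔU = nCvΔT = 2.03×20.8×(680−345) = 14200 J.
Q = ΔU = 14200 J.
Net over both steps: W = -3840 J, Q = 10300 J, ΔU = 14200 J.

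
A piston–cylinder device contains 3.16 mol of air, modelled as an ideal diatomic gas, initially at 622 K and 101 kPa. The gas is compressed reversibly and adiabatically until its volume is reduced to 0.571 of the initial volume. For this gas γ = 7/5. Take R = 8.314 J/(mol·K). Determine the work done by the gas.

V₁ = nRT₁/P₁ = 3.16×8.314×622/101 = 162 L.
Adiabatic: TV^(γ−1) = const ⇒ T₂ = 622×(1.75)^0.400 = 778 K; PV^γ = const ⇒ P₂ = 221 kPa.
ΔU = nCvΔT = 3.16×20.8×(778−622) = 10300 J.
Q = 0 for an adiabatic process, so W = −ΔU = -10300 J.

-10300 J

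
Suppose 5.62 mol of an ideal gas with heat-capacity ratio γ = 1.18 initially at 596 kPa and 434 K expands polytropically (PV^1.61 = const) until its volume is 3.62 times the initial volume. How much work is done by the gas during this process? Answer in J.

V₁ = nRT₁/P₁ = 5.62×8.314×434/596 = 34.0 L.
Polytropic n=1.61: T₂ = T₁(V₁/V₂)^(n−1) = 434×(0.276)^0.61 = 198 K; P₂ = P₁(V₁/V₂)^n = 75.1 kPa.
W = (P₁V₁−P₂V₂)/(n−1) = (596×34.0−75.1×123)/0.61 = 18100 J.

18100 J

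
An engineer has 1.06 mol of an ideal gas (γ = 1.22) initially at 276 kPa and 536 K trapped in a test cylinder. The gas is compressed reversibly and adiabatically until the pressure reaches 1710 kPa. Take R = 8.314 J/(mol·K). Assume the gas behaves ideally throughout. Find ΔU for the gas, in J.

8360 J

V₁ = nRT₁/P₁ = 1.06×8.314×536/276 = 17.1 L.
Adiabatic: T₂/T₁ = (P₂/P₁)^((γ−1)/γ) ⇒ T₂ = 536×(6.20)^0.180 = 745 K; V₂ = 3.84 L.
For an ideal gas ΔU = nCvΔT with Cv = R/(γ−1) = 37.8 J/(mol·K).
ΔU = 1.06×37.8×(745−536) = 8360 J.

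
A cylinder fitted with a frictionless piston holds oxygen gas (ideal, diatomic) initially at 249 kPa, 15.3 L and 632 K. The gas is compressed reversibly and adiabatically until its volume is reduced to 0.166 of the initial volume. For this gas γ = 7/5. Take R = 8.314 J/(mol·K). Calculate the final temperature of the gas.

1300 K

Adiabatic: TV^(γ−1) = const ⇒ T₂ = 632×(6.02)^0.400 = 1300 K; PV^γ = const ⇒ P₂ = 3080 kPa.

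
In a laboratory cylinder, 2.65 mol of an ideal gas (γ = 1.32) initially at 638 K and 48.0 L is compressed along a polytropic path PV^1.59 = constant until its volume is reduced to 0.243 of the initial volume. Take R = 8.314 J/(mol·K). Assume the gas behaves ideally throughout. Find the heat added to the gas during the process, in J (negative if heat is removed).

26200 J

P₁ = nRT₁/V₁ = 2.65×8.314×638/48.0 = 293 kPa.
Polytropic n=1.59: T₂ = T₁(V₁/V₂)^(n−1) = 638×(4.12)^0.59 = 1470 K; P₂ = P₁(V₁/V₂)^n = 2780 kPa.
W = (P₁V₁−P₂V₂)/(n−1) = (293×48.0−2780×11.7)/0.59 = -31100 J.
ΔU = nCvΔT = 2.65×26.0×(1470−638) = 57300 J.
Q = ΔU + W = 26200 J.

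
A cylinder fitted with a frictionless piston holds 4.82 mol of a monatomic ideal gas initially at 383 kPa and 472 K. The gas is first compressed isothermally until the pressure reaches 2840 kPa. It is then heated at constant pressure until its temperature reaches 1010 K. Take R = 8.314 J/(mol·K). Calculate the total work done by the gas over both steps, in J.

V₁ = nRT₁/P₁ = 4.82×8.314×472/383 = 49.4 L.
Step 1 — Isothermal: T stays 472 K; PV = const ⇒ V₂ = 6.66 L, P₂ = 2840 kPa.
ΔU = 0 (ideal gas, T constant).
W = nRT ln(V₂/V₁) = 4.82×8.314×472×ln(0.135) = -37900 J.
Q = ΔU + W = -37900 J.
State after step 1: P = 2840 kPa, V = 6.66 L, T = 472 K.
Step 2 — Isobaric: P stays 2840 kPa; V/T = const ⇒ T₂ = 1010 K, V₂ = 14.3 L.
W = PΔV = 2840×(14.3−6.66) kPa·L = 21600 J.
ΔU = nCvΔT = 4.82×12.5×(1010−472) = 32300 J.
Q = ΔU + W = nCpΔT = 53900 J.
Net over both steps: W = -16300 J, Q = 16000 J, ΔU = 32300 J.

-16300 J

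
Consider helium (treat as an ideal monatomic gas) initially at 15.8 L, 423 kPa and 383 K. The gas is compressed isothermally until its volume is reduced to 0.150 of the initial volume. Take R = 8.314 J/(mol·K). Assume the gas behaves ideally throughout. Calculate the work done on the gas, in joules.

n = P₁V₁/(RT₁) = 423×15.8/(8.314×383) = 2.10 mol.
Isothermal: T stays 383 K; PV = const ⇒ V₂ = 2.37 L, P₂ = 2820 kPa.
W = nRT ln(V₂/V₁) = 2.10×8.314×383×ln(0.150) = -12700 J.
Work done on the gas = −W_by = 12700 J.

12700 J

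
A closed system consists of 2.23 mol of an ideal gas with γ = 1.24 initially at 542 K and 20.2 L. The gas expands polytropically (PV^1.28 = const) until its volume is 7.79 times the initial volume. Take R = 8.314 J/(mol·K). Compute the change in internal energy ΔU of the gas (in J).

-18300 J

P₁ = nRT₁/V₁ = 2.23×8.314×542/20.2 = 497 kPa.
Polytropic n=1.28: T₂ = T₁(V₁/V₂)^(n−1) = 542×(0.128)^0.28 = 305 K; P₂ = P₁(V₁/V₂)^n = 35.9 kPa.
For an ideal gas ΔU = nCvΔT with Cv = R/(γ−1) = 34.6 J/(mol·K).
ΔU = 2.23×34.6×(305−542) = -18300 J.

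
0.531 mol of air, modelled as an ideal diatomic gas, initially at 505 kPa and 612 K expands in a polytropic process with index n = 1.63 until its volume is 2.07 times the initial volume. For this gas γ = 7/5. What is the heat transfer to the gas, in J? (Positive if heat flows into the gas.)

-907 J

V₁ = nRT₁/P₁ = 0.531×8.314×612/505 = 5.35 L.
Polytropic n=1.63: T₂ = T₁(V₁/V₂)^(n−1) = 612×(0.483)^0.63 = 387 K; P₂ = P₁(V₁/V₂)^n = 154 kPa.
W = (P₁V₁−P₂V₂)/(n−1) = (505×5.35−154×11.1)/0.63 = 1580 J.
ΔU = nCvΔT = 0.531×20.8×(387−612) = -2480 J.
Q = ΔU + W = -907 J.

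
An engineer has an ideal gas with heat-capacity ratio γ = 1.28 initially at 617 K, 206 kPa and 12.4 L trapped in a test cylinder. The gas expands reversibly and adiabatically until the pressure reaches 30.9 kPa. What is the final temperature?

Adiabatic: T₂/T₁ = (P₂/P₁)^((γ−1)/γ) ⇒ T₂ = 617×(0.150)^0.219 = 407 K; V₂ = 54.6 L.

407 K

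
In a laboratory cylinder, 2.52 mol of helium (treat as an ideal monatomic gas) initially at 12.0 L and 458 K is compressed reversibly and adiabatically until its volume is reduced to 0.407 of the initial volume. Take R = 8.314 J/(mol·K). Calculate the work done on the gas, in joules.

11800 J

P₁ = nRT₁/V₁ = 2.52×8.314×458/12.0 = 800 kPa.
Adiabatic: TV^(γ−1) = const ⇒ T₂ = 458×(2.46)^0.667 = 834 K; PV^γ = const ⇒ P₂ = 3580 kPa.
ΔU = nCvΔT = 2.52×12.5×(834−458) = 11800 J.
Q = 0 for an adiabatic process, so W = −ΔU = -11800 J.
Work done on the gas = −W_by = 11800 J.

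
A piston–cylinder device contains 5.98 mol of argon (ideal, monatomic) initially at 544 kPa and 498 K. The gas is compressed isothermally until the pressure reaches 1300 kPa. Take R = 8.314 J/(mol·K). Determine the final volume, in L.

19.0 L

V₁ = nRT₁/P₁ = 5.98×8.314×498/544 = 45.5 L.
Isothermal: T stays 498 K; PV = const ⇒ V₂ = 19.0 L, P₂ = 1300 kPa.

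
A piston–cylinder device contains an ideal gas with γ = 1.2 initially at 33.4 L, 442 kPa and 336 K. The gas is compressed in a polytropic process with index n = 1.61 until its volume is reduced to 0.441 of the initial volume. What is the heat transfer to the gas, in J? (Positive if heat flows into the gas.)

32100 J

n = P₁V₁/(RT₁) = 442×33.4/(8.314×336) = 5.28 mol.
Polytropic n=1.61: T₂ = T₁(V₁/V₂)^(n−1) = 336×(2.27)^0.61 = 554 K; P₂ = P₁(V₁/V₂)^n = 1650 kPa.
W = (P₁V₁−P₂V₂)/(n−1) = (442×33.4−1650×14.7)/0.61 = -15700 J.
ΔU = nCvΔT = 5.28×41.6×(554−336) = 47800 J.
Q = ΔU + W = 32100 J.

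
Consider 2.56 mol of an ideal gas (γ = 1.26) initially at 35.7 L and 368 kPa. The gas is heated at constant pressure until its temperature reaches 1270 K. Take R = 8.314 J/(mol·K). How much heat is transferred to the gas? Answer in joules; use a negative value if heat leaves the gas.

T₁ = P₁V₁/(nR) = 368×35.7/(2.56×8.314) = 617 K.
Isobaric: P stays 368 kPa; V/T = const ⇒ T₂ = 1270 K, V₂ = 73.5 L.
W = PΔV = 368×(73.5−35.7) kPa·L = 13900 J.
ΔU = nCvΔT = 2.56×32.0×(1270−617) = 53400 J.
Q = ΔU + W = nCpΔT = 67300 J.

67300 J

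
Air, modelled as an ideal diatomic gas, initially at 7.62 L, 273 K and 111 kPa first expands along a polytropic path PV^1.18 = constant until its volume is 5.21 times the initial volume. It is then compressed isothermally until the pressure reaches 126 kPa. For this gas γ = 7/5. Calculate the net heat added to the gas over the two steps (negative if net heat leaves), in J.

n = P₁V₁/(RT₁) = 111×7.62/(8.314×273) = 0.373 mol.
Step 1 — Polytropic n=1.18: T₂ = T₁(V₁/V₂)^(n−1) = 273×(0.192)^0.18 = 203 K; P₂ = P₁(V₁/V₂)^n = 15.8 kPa.
W = (P₁V₁−P₂V₂)/(n−1) = (111×7.62−15.8×39.7)/0.18 = 1210 J.
ΔU = nCvΔT = 0.373×20.8×(203−273) = -544 J.
Q = ΔU + W = 664 J.
State after step 1: P = 15.8 kPa, V = 39.7 L, T = 203 K.
Step 2 — Isothermal: T stays 203 K; PV = const ⇒ V₂ = 4.99 L, P₂ = 126 kPa.
ΔU = 0 (ideal gas, T constant).
W = nRT ln(V₂/V₁) = 0.373×8.314×203×ln(0.126) = -1300 J.
Q = ΔU + W = -1300 J.
Net over both steps: W = -95.8 J, Q = -639 J, ΔU = -544 J.

-639 J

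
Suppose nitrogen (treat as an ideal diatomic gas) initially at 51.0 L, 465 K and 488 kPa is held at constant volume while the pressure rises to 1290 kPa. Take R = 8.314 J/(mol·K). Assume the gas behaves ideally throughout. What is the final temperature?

1230 K

Isochoric: V stays 51.0 L; P/T = const ⇒ T₂ = 1230 K, P₂ = 1290 kPa.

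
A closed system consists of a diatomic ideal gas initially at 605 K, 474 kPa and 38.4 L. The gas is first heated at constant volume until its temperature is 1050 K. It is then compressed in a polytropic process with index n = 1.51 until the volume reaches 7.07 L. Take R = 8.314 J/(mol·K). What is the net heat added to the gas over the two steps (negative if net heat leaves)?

56800 J

n = P₁V₁/(RT₁) = 474×38.4/(8.314×605) = 3.62 mol.
Step 1 — Isochoric: V stays 38.4 L; P/T = const ⇒ T₂ = 1050 K, P₂ = 823 kPa.
W = 0 (no volume change).
ΔU = nCvΔT = 3.62×20.8×(1050−605) = 33500 J.
Q = ΔU = 33500 J.
State after step 1: P = 823 kPa, V = 38.4 L, T = 1050 K.
Step 2 — Polytropic n=1.51: T₂ = T₁(V₁/V₂)^(n−1) = 1050×(5.43)^0.51 = 2490 K; P₂ = P₁(V₁/V₂)^n = 10600 kPa.
W = (P₁V₁−P₂V₂)/(n−1) = (823×38.4−10600×7.07)/0.51 = -84900 J.
ΔU = nCvΔT = 3.62×20.8×(2490−1050) = 108000 J.
Q = ΔU + W = 23300 J.
Net over both steps: W = -84900 J, Q = 56800 J, ΔU = 142000 J.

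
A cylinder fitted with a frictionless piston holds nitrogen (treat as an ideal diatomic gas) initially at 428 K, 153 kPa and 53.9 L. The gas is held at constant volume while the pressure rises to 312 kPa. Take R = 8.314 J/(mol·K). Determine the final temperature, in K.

873 K

Isochoric: V stays 53.9 L; P/T = const ⇒ T₂ = 873 K, P₂ = 312 kPa.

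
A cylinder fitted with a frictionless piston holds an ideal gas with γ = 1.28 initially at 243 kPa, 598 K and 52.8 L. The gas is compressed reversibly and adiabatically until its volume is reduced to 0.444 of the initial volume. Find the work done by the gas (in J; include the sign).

n = P₁V₁/(RT₁) = 243×52.8/(8.314×598) = 2.58 mol.
Adiabatic: TV^(γ−1) = const ⇒ T₂ = 598×(2.25)^0.280 = 751 K; PV^γ = const ⇒ P₂ = 687 kPa.
ΔU = nCvΔT = 2.58×29.7×(751−598) = 11700 J.
Q = 0 for an adiabatic process, so W = −ΔU = -11700 J.

-11700 J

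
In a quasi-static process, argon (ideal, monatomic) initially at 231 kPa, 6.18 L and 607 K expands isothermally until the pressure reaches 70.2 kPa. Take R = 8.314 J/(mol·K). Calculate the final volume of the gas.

20.3 L

Isothermal: T stays 607 K; PV = const ⇒ V₂ = 20.3 L, P₂ = 70.2 kPa.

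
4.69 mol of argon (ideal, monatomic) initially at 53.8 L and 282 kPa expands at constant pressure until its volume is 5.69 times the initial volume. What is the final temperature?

2210 K

T₁ = P₁V₁/(nR) = 282×53.8/(4.69×8.314) = 389 K.
Isobaric: P stays 282 kPa; V/T = const ⇒ T₂ = 2210 K, V₂ = 306 L.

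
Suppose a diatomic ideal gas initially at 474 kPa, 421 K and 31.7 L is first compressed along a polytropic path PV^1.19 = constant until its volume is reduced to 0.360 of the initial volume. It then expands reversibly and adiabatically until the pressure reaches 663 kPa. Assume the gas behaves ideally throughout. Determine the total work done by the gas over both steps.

n = P₁V₁/(RT₁) = 474×31.7/(8.314×421) = 4.29 mol.
Step 1 — Polytropic n=1.19: T₂ = T₁(V₁/V₂)^(n−1) = 421×(2.78)^0.19 = 511 K; P₂ = P₁(V₁/V₂)^n = 1600 kPa.
W = (P₁V₁−P₂V₂)/(n−1) = (474×31.7−1600×11.4)/0.19 = -16900 J.
ΔU = nCvΔT = 4.29×20.8×(511−421) = 8050 J.
Q = ΔU + W = -8890 J.
State after step 1: P = 1600 kPa, V = 11.4 L, T = 511 K.
Step 2 — Adiabatic: T₂/T₁ = (P₂/P₁)^((γ−1)/γ) ⇒ T₂ = 511×(0.415)^0.286 = 398 K; V₂ = 21.4 L.
ΔU = nCvΔT = 4.29×20.8×(398−511) = -10100 J.
Q = 0 for an adiabatic process, so W = −ΔU = 10100 J.
Net over both steps: W = -6800 J, Q = -8890 J, ΔU = -2090 J.

-6800 J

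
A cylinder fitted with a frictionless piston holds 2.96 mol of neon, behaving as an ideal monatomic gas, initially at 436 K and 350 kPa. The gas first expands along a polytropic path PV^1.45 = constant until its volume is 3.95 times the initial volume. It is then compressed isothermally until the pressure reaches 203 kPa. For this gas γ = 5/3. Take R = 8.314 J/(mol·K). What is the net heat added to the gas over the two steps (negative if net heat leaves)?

-4800 J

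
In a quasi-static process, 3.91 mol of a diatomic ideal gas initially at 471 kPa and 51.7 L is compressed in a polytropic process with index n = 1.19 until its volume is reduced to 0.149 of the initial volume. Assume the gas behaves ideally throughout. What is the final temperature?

T₁ = P₁V₁/(nR) = 471×51.7/(3.91×8.314) = 749 K.
Polytropic n=1.19: T₂ = T₁(V₁/V₂)^(n−1) = 749×(6.71)^0.19 = 1080 K; P₂ = P₁(V₁/V₂)^n = 4540 kPa.

1080 K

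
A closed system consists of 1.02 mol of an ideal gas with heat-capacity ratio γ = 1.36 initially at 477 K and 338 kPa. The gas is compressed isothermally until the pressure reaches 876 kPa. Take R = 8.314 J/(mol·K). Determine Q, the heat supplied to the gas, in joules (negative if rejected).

-3850 J

V₁ = nRT₁/P₁ = 1.02×8.314×477/338 = 12.0 L.
Isothermal: T stays 477 K; PV = const ⇒ V₂ = 4.62 L, P₂ = 876 kPa.
ΔU = 0 (ideal gas, T constant).
W = nRT ln(V₂/V₁) = 1.02×8.314×477×ln(0.386) = -3850 J.
Q = ΔU + W = -3850 J.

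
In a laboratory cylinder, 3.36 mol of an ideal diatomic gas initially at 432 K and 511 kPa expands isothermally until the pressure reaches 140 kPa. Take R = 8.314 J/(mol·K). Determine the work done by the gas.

15600 J

V₁ = nRT₁/P₁ = 3.36×8.314×432/511 = 23.6 L.
Isothermal: T stays 432 K; PV = const ⇒ V₂ = 86.2 L, P₂ = 140 kPa.
W = nRT ln(V₂/V₁) = 3.36×8.314×432×ln(3.65) = 15600 J.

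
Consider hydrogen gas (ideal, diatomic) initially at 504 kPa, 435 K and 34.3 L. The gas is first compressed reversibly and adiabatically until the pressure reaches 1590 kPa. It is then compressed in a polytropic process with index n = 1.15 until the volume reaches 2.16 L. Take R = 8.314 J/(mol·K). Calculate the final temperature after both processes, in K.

809 K

n = P₁V₁/(RT₁) = 504×34.3/(8.314×435) = 4.78 mol.
Step 1 — Adiabatic: T₂/T₁ = (P₂/P₁)^((γ−1)/γ) ⇒ T₂ = 435×(3.15)^0.286 = 604 K; V₂ = 15.1 L.
ΔU = nCvΔT = 4.78×20.8×(604−435) = 16800 J.
Q = 0 for an adiabatic process, so W = −ΔU = -16800 J.
State after step 1: P = 1590 kPa, V = 15.1 L, T = 604 K.
Step 2 — Polytropic n=1.15: T₂ = T₁(V₁/V₂)^(n−1) = 604×(6.99)^0.15 = 809 K; P₂ = P₁(V₁/V₂)^n = 14900 kPa.
W = (P₁V₁−P₂V₂)/(n−1) = (1590×15.1−14900×2.16)/0.15 = -54200 J.
ΔU = nCvΔT = 4.78×20.8×(809−604) = 20300 J.
Q = ΔU + W = -33900 J.
Net over both steps: W = -71000 J, Q = -33900 J, ΔU = 37100 J.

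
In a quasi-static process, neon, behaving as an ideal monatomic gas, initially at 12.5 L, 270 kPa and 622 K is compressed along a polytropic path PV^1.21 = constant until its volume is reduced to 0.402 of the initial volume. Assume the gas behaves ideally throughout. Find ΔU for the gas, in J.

1070 J

n = P₁V₁/(RT₁) = 270×12.5/(8.314×622) = 0.653 mol.
Polytropic n=1.21: T₂ = T₁(V₁/V₂)^(n−1) = 622×(2.49)^0.21 = 753 K; P₂ = P₁(V₁/V₂)^n = 813 kPa.
For an ideal gas ΔU = nCvΔT with Cv = (3/2)R = 12.5 J/(mol·K).
ΔU = 0.653×12.5×(753−622) = 1070 J.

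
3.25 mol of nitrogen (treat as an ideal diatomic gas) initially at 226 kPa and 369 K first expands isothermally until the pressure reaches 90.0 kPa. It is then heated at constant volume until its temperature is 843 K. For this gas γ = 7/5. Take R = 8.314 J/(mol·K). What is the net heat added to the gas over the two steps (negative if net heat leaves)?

V₁ = nRT₁/P₁ = 3.25×8.314×369/226 = 44.1 L.
Step 1 — Isothermal: T stays 369 K; PV = const ⇒ V₂ = 111 L, P₂ = 90.0 kPa.
ΔU = 0 (ideal gas, T constant).
W = nRT ln(V₂/V₁) = 3.25×8.314×369×ln(2.51) = 9180 J.
Q = ΔU + W = 9180 J.
State after step 1: P = 90.0 kPa, V = 111 L, T = 369 K.
Step 2 — Isochoric: V stays 111 L; P/T = const ⇒ T₂ = 843 K, P₂ = 206 kPa.
W = 0 (no volume change).
ΔU = nCvΔT = 3.25×20.8×(843−369) = 32000 J.
Q = ΔU = 32000 J.
Net over both steps: W = 9180 J, Q = 41200 J, ΔU = 32000 J.

41200 J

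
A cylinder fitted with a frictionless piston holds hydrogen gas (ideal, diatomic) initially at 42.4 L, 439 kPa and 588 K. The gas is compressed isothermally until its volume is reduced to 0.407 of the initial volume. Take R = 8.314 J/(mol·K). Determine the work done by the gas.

n = P₁V₁/(RT₁) = 439×42.4/(8.314×588) = 3.81 mol.
Isothermal: T stays 588 K; PV = const ⇒ V₂ = 17.3 L, P₂ = 1080 kPa.
W = nRT ln(V₂/V₁) = 3.81×8.314×588×ln(0.407) = -16700 J.

-16700 J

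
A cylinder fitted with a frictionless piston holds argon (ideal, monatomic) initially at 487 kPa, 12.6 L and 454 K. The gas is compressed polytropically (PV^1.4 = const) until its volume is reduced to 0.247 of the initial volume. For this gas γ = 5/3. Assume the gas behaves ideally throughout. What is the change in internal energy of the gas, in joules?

6900 J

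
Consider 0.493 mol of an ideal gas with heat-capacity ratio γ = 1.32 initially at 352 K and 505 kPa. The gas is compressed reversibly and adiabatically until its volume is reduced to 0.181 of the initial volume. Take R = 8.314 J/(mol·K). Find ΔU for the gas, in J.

3280 J

V₁ = nRT₁/P₁ = 0.493×8.314×352/505 = 2.86 L.
Adiabatic: TV^(γ−1) = const ⇒ T₂ = 352×(5.52)^0.320 = 608 K; PV^γ = const ⇒ P₂ = 4820 kPa.
For an ideal gas ΔU = nCvΔT with Cv = R/(γ−1) = 26.0 J/(mol·K).
ΔU = 0.493×26.0×(608−352) = 3280 J.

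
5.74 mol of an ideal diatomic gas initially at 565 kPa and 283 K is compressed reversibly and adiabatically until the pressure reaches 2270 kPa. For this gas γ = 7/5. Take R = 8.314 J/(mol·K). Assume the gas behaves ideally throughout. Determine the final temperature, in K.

V₁ = nRT₁/P₁ = 5.74×8.314×283/565 = 23.9 L.
Adiabatic: T₂/T₁ = (P₂/P₁)^((γ−1)/γ) ⇒ T₂ = 283×(4.02)^0.286 = 421 K; V₂ = 8.85 L.

421 K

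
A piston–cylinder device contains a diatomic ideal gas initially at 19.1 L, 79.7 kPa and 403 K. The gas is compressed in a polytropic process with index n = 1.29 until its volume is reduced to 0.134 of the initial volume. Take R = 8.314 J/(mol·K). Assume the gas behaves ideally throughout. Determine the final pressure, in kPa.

1070 kPa

Polytropic n=1.29: T₂ = T₁(V₁/V₂)^(n−1) = 403×(7.46)^0.29 = 722 K; P₂ = P₁(V₁/V₂)^n = 1070 kPa.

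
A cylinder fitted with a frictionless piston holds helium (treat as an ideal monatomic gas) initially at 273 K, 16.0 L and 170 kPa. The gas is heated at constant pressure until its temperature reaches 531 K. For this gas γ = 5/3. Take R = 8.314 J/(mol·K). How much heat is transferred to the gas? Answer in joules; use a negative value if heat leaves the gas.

6430 J

n = P₁V₁/(RT₁) = 170×16.0/(8.314×273) = 1.20 mol.
Isobaric: P stays 170 kPa; V/T = const ⇒ T₂ = 531 K, V₂ = 31.1 L.
W = PΔV = 170×(31.1−16.0) kPa·L = 2570 J.
ΔU = nCvΔT = 1.20×12.5×(531−273) = 3860 J.
Q = ΔU + W = nCpΔT = 6430 J.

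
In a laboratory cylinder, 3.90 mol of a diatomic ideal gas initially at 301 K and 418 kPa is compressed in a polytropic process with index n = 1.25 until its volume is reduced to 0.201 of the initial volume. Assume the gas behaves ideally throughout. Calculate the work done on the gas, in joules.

V₁ = nRT₁/P₁ = 3.90×8.314×301/418 = 23.3 L.
Polytropic n=1.25: T₂ = T₁(V₁/V₂)^(n−1) = 301×(4.98)^0.25 = 450 K; P₂ = P₁(V₁/V₂)^n = 3110 kPa.
W = (P₁V₁−P₂V₂)/(n−1) = (418×23.3−3110×4.69)/0.25 = -19300 J.
Work done on the gas = −W_by = 19300 J.

19300 J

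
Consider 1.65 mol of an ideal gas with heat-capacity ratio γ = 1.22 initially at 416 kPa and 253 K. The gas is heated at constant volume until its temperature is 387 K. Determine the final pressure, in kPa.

636 kPa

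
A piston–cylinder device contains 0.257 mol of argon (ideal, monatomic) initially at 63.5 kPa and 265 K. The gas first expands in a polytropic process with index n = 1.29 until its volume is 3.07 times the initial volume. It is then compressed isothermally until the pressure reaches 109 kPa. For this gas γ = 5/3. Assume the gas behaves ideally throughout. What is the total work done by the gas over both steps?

-271 J

V₁ = nRT₁/P₁ = 0.257×8.314×265/63.5 = 8.92 L.
Step 1 — Polytropic n=1.29: T₂ = T₁(V₁/V₂)^(n−1) = 265×(0.326)^0.29 = 191 K; P₂ = P₁(V₁/V₂)^n = 14.9 kPa.
W = (P₁V₁−P₂V₂)/(n−1) = (63.5×8.92−14.9×27.4)/0.29 = 542 J.
ΔU = nCvΔT = 0.257×12.5×(191−265) = -236 J.
Q = ΔU + W = 306 J.
State after step 1: P = 14.9 kPa, V = 27.4 L, T = 191 K.
Step 2 — Isothermal: T stays 191 K; PV = const ⇒ V₂ = 3.75 L, P₂ = 109 kPa.
ΔU = 0 (ideal gas, T constant).
W = nRT ln(V₂/V₁) = 0.257×8.314×191×ln(0.137) = -813 J.
Q = ΔU + W = -813 J.
Net over both steps: W = -271 J, Q = -506 J, ΔU = -236 J.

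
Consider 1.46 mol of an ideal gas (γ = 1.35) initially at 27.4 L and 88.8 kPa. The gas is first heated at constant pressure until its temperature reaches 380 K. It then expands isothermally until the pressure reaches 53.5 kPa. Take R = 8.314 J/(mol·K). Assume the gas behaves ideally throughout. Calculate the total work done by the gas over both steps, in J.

4520 J

T₁ = P₁V₁/(nR) = 88.8×27.4/(1.46×8.314) = 200 K.
Step 1 — Isobaric: P stays 88.8 kPa; V/T = const ⇒ T₂ = 380 K, V₂ = 51.9 L.
W = PΔV = 88.8×(51.9−27.4) kPa·L = 2180 J.
ΔU = nCvΔT = 1.46×23.8×(380−200) = 6230 J.
Q = ΔU + W = nCpΔT = 8410 J.
State after step 1: P = 88.8 kPa, V = 51.9 L, T = 380 K.
Step 2 — Isothermal: T stays 380 K; PV = const ⇒ V₂ = 86.2 L, P₂ = 53.5 kPa.
ΔU = 0 (ideal gas, T constant).
W = nRT ln(V₂/V₁) = 1.46×8.314×380×ln(1.66) = 2340 J.
Q = ΔU + W = 2340 J.
Net over both steps: W = 4520 J, Q = 10700 J, ΔU = 6230 J.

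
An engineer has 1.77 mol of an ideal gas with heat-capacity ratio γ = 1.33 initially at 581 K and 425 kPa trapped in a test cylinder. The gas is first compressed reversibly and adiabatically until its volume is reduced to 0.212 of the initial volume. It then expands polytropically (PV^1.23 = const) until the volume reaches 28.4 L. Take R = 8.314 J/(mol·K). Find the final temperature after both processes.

627 K

V₁ = nRT₁/P₁ = 1.77×8.314×581/425 = 20.1 L.
Step 1 — Adiabatic: TV^(γ−1) = const ⇒ T₂ = 581×(4.72)^0.330 = 969 K; PV^γ = const ⇒ P₂ = 3340 kPa.
ΔU = nCvΔT = 1.77×25.2×(969−581) = 17300 J.
Q = 0 for an adiabatic process, so W = −ΔU = -17300 J.
State after step 1: P = 3340 kPa, V = 4.26 L, T = 969 K.
Step 2 — Polytropic n=1.23: T₂ = T₁(V₁/V₂)^(n−1) = 969×(0.150)^0.23 = 627 K; P₂ = P₁(V₁/V₂)^n = 325 kPa.
W = (P₁V₁−P₂V₂)/(n−1) = (3340×4.26−325×28.4)/0.23 = 21900 J.
ΔU = nCvΔT = 1.77×25.2×(627−969) = -15300 J.
Q = ΔU + W = 6640 J.
Net over both steps: W = 4600 J, Q = 6640 J, ΔU = 2040 J.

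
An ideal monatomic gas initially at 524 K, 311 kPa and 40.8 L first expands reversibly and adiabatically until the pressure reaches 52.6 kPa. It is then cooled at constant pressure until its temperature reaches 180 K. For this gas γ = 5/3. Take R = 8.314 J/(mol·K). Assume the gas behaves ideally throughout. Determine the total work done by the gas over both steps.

n = P₁V₁/(RT₁) = 311×40.8/(8.314×524) = 2.91 mol.
Step 1 — Adiabatic: T₂/T₁ = (P₂/P₁)^((γ−1)/γ) ⇒ T₂ = 524×(0.169)^0.400 = 257 K; V₂ = 119 L.
ΔU = nCvΔT = 2.91×12.5×(257−524) = -9680 J.
Q = 0 for an adiabatic process, so W = −ΔU = 9680 J.
State after step 1: P = 52.6 kPa, V = 119 L, T = 257 K.
Step 2 — Isobaric: P stays 52.6 kPa; V/T = const ⇒ T₂ = 180 K, V₂ = 82.9 L.
W = PΔV = 52.6×(82.9−119) kPa·L = -1870 J.
ΔU = nCvΔT = 2.91×12.5×(180−257) = -2810 J.
Q = ΔU + W = nCpΔT = -4690 J.
Net over both steps: W = 7810 J, Q = -4690 J, ΔU = -12500 J.

7810 J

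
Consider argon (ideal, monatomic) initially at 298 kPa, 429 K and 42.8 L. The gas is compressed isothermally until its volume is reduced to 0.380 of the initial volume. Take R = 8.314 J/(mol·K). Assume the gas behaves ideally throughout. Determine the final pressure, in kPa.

784 kPa

Isothermal: T stays 429 K; PV = const ⇒ V₂ = 16.3 L, P₂ = 784 kPa.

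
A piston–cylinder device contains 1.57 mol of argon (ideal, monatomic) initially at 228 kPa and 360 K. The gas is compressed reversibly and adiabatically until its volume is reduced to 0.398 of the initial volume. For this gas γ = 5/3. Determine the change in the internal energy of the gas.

5980 J

V₁ = nRT₁/P₁ = 1.57×8.314×360/228 = 20.6 L.
Adiabatic: TV^(γ−1) = const ⇒ T₂ = 360×(2.51)^0.667 = 665 K; PV^γ = const ⇒ P₂ = 1060 kPa.
For an ideal gas ΔU = nCvΔT with Cv = (3/2)R = 12.5 J/(mol·K).
ΔU = 1.57×12.5×(665−360) = 5980 J.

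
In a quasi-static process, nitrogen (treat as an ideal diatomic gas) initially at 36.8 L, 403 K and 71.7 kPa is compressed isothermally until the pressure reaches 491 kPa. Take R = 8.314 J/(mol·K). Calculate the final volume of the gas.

Isothermal: T stays 403 K; PV = const ⇒ V₂ = 5.37 L, P₂ = 491 kPa.

5.37 L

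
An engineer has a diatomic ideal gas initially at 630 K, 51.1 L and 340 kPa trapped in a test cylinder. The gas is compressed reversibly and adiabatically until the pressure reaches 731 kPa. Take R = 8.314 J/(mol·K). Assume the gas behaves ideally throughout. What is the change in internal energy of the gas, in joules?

n = P₁V₁/(RT₁) = 340×51.1/(8.314×630) = 3.32 mol.
Adiabatic: T₂/T₁ = (P₂/P₁)^((γ−1)/γ) ⇒ T₂ = 630×(2.15)^0.286 = 784 K; V₂ = 29.6 L.
For an ideal gas ΔU = nCvΔT with Cv = (5/2)R = 20.8 J/(mol·K).
ΔU = 3.32×20.8×(784−630) = 10600 J.

10600 J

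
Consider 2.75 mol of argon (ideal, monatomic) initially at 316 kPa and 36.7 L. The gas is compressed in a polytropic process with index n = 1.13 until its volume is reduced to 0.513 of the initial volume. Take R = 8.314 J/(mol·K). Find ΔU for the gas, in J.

1580 J

T₁ = P₁V₁/(nR) = 316×36.7/(2.75×8.314) = 507 K.
Polytropic n=1.13: T₂ = T₁(V₁/V₂)^(n−1) = 507×(1.95)^0.13 = 553 K; P₂ = P₁(V₁/V₂)^n = 672 kPa.
For an ideal gas ΔU = nCvΔT with Cv = (3/2)R = 12.5 J/(mol·K).
ΔU = 2.75×12.5×(553−507) = 1580 J.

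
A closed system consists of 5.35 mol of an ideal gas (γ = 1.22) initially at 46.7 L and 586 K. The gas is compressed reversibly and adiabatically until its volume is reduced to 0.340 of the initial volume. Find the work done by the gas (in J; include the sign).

P₁ = nRT₁/V₁ = 5.35×8.314×586/46.7 = 558 kPa.
Adiabatic: TV^(γ−1) = const ⇒ T₂ = 586×(2.94)^0.220 = 743 K; PV^γ = const ⇒ P₂ = 2080 kPa.
ΔU = nCvΔT = 5.35×37.8×(743−586) = 31700 J.
Q = 0 for an adiabatic process, so W = −ΔU = -31700 J.

-31700 J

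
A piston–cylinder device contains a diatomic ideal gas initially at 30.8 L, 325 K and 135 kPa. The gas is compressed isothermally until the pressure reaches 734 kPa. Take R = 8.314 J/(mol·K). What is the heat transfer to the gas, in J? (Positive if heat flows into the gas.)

-7040 J

n = P₁V₁/(RT₁) = 135×30.8/(8.314×325) = 1.54 mol.
Isothermal: T stays 325 K; PV = const ⇒ V₂ = 5.66 L, P₂ = 734 kPa.
ΔU = 0 (ideal gas, T constant).
W = nRT ln(V₂/V₁) = 1.54×8.314×325×ln(0.184) = -7040 J.
Q = ΔU + W = -7040 J.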